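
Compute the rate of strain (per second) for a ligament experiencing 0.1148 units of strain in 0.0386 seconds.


strain_rate = delta_strain / delta_t
strain_rate = 0.1148 / 0.0386
strain_rate = 2.9741


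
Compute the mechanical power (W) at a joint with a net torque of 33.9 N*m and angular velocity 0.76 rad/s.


P = M * omega
P = 33.9 * 0.76
P = 25.7640


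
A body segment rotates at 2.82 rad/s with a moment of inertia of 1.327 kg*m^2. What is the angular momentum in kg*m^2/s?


L = I * omega
L = 1.327 * 2.82
L = 3.7421


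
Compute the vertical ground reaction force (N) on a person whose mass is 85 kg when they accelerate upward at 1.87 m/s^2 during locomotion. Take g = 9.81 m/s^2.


GRF = m * (g + a)
GRF = 85 * (9.81 + 1.87)
GRF = 85 * 11.6800
GRF = 992.8000


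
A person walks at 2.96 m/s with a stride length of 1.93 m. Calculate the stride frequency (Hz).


f = v / stride_length
f = 2.96 / 1.93
f = 1.5337


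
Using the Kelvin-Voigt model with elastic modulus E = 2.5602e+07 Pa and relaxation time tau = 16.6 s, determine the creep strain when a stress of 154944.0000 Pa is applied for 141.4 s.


epsilon(t) = (sigma/E) * (1 - exp(-t/tau))
sigma/E = 154944.0000 / 2.5602e+07 = 0.0061
exp(-t/tau) = exp(-141.4 / 16.6) = 1.9982e-04
epsilon = 0.0061 * (1 - 1.9982e-04)
epsilon = 0.0061


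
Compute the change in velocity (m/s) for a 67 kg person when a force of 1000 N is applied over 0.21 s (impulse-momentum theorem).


J = F * dt = 1000 * 0.21 = 210.0000 N*s
delta_v = J / m
delta_v = 210.0000 / 67
delta_v = 3.1343


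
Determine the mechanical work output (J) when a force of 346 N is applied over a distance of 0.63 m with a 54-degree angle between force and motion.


W = F * d * cos(theta)
theta = 54 deg = 0.9425 rad
cos(theta) = 0.5878
W = 346 * 0.63 * 0.5878
W = 128.1254


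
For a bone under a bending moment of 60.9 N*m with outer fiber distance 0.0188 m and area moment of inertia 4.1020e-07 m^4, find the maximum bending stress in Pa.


sigma = M * c / I
sigma = 60.9 * 0.0188 / 4.1020e-07
M * c = 1.1449
sigma = 2.7911e+06


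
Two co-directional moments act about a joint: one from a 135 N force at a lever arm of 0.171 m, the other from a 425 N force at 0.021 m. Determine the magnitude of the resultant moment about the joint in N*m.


M = F1 * d1 + F2 * d2
M = 135 * 0.171 + 425 * 0.021
M = 23.0850 + 8.9250
M = 32.0100


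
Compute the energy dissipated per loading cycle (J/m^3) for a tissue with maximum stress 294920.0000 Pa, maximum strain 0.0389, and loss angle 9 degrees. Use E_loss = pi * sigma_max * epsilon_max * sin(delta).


E_loss = pi * sigma_max * epsilon_max * sin(delta)
delta = 9 deg = 0.1571 rad
sin(delta) = 0.1564
E_loss = pi * 294920.0000 * 0.0389 * 0.1564
E_loss = 5638.1437


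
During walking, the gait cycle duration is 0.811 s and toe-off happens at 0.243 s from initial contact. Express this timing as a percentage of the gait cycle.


pct = (event_time / cycle_time) * 100
pct = (0.243 / 0.811) * 100
ratio = 0.2996
pct = 29.9630


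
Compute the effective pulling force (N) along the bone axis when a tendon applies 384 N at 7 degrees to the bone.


F_eff = F_tendon * cos(theta)
theta = 7 deg = 0.1222 rad
cos(theta) = 0.9925
F_eff = 384 * 0.9925
F_eff = 381.1377


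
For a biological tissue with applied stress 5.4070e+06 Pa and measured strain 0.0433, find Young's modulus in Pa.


E = stress / strain
E = 5.4070e+06 / 0.0433
E = 1.2487e+08


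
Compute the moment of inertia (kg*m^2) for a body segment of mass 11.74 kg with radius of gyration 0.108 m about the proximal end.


I = m * k^2
I = 11.74 * 0.108^2
k^2 = 0.0117
I = 0.1369


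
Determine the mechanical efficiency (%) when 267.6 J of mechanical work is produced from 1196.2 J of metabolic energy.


eta = (W_mech / E_meta) * 100
eta = (267.6 / 1196.2) * 100
ratio = 0.2237
eta = 22.3708


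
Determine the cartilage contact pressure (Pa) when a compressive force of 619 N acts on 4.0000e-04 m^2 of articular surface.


P = F / A
P = 619 / 4.0000e-04
P = 1.5475e+06


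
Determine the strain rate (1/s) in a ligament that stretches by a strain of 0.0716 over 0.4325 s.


strain_rate = delta_strain / delta_t
strain_rate = 0.0716 / 0.4325
strain_rate = 0.1655


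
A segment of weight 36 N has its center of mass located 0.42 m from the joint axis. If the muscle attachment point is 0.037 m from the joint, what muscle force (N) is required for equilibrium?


F_muscle = W * d_load / d_muscle
F_muscle = 36 * 0.42 / 0.037
Numerator = 15.1200
F_muscle = 408.6486


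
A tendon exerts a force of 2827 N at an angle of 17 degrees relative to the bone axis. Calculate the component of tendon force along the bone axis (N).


F_eff = F_tendon * cos(theta)
theta = 17 deg = 0.2967 rad
cos(theta) = 0.9563
F_eff = 2827 * 0.9563
F_eff = 2703.4735


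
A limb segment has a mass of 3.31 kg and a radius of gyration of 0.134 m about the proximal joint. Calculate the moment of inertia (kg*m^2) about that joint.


I = m * k^2
I = 3.31 * 0.134^2
k^2 = 0.0180
I = 0.0594


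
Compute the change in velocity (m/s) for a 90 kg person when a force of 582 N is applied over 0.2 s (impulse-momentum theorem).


J = F * dt = 582 * 0.2 = 116.4000 N*s
delta_v = J / m
delta_v = 116.4000 / 90
delta_v = 1.2933


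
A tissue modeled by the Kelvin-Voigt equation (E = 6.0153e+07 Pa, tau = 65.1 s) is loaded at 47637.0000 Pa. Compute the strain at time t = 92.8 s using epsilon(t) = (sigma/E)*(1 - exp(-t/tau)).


epsilon(t) = (sigma/E) * (1 - exp(-t/tau))
sigma/E = 47637.0000 / 6.0153e+07 = 7.9193e-04
exp(-t/tau) = exp(-92.8 / 65.1) = 0.2404
epsilon = 7.9193e-04 * (1 - 0.2404)
epsilon = 6.0156e-04


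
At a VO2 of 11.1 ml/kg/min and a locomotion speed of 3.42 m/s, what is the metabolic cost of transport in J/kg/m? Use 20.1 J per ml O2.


Power per kg = VO2 * 20.1 / 60
Power per kg = 11.1 * 20.1 / 60 = 3.7185 W/kg
Cost = power_per_kg / speed
Cost = 3.7185 / 3.42
Cost = 1.0873


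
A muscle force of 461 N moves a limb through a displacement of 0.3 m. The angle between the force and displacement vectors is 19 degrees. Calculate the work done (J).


W = F * d * cos(theta)
theta = 19 deg = 0.3316 rad
cos(theta) = 0.9455
W = 461 * 0.3 * 0.9455
W = 130.7652


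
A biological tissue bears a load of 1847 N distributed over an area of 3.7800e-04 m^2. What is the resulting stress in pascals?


stress = F / A
stress = 1847 / 3.7800e-04
stress = 4.8862e+06


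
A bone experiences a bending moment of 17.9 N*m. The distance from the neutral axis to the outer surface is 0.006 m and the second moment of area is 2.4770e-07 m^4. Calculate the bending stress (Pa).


sigma = M * c / I
sigma = 17.9 * 0.006 / 2.4770e-07
M * c = 0.1074
sigma = 433589.0190


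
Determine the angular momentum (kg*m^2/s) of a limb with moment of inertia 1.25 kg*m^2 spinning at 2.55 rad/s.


L = I * omega
L = 1.25 * 2.55
L = 3.1875


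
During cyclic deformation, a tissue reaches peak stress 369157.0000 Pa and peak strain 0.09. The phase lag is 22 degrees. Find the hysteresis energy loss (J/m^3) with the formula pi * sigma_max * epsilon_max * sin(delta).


E_loss = pi * sigma_max * epsilon_max * sin(delta)
delta = 22 deg = 0.3840 rad
sin(delta) = 0.3746
E_loss = pi * 369157.0000 * 0.09 * 0.3746
E_loss = 39100.1935


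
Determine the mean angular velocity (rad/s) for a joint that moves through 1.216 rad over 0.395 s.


omega = delta_theta / delta_t
omega = 1.216 / 0.395
omega = 3.0785


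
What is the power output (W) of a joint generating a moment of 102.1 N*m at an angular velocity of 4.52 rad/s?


P = M * omega
P = 102.1 * 4.52
P = 461.4920


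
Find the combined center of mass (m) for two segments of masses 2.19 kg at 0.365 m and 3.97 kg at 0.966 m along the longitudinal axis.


COM = (m1*x1 + m2*x2) / (m1 + m2)
COM = (2.19*0.365 + 3.97*0.966) / (2.19 + 3.97)
Numerator = 4.6344
Denominator = 6.1600
COM = 0.7523


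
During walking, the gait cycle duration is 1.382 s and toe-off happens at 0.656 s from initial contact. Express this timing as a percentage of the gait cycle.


pct = (event_time / cycle_time) * 100
pct = (0.656 / 1.382) * 100
ratio = 0.4747
pct = 47.4674


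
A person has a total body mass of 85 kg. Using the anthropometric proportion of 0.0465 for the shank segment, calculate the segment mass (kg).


m_segment = body_mass * fraction
m_segment = 85 * 0.0465
m_segment = 3.9525


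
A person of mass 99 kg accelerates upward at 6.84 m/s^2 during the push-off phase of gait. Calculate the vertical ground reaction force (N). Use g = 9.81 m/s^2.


GRF = m * (g + a)
GRF = 99 * (9.81 + 6.84)
GRF = 99 * 16.6500
GRF = 1648.3500


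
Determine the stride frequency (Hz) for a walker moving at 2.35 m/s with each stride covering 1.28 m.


f = v / stride_length
f = 2.35 / 1.28
f = 1.8359


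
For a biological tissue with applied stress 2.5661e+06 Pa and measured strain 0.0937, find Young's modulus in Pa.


E = stress / strain
E = 2.5661e+06 / 0.0937
E = 2.7386e+07


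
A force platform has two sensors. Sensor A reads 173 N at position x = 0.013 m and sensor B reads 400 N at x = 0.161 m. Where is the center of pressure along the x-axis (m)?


COP_x = (F1*x1 + F2*x2) / (F1 + F2)
COP_x = (173*0.013 + 400*0.161) / (173 + 400)
Numerator = 66.6490
Denominator = 573
COP_x = 0.1163


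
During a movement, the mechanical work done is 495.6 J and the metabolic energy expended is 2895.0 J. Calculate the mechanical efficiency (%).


eta = (W_mech / E_meta) * 100
eta = (495.6 / 2895.0) * 100
ratio = 0.1712
eta = 17.1192


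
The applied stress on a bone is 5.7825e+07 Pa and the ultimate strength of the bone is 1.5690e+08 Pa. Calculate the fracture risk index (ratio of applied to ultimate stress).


FRI = applied / ultimate
FRI = 5.7825e+07 / 1.5690e+08
FRI = 0.3685


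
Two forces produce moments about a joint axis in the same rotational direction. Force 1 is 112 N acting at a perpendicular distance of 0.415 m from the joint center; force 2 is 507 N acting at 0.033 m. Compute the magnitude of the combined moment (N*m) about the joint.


M = F1 * d1 + F2 * d2
M = 112 * 0.415 + 507 * 0.033
M = 46.4800 + 16.7310
M = 63.2110


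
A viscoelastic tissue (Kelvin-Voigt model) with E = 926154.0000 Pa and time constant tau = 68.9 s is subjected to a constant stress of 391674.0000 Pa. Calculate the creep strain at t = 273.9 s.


epsilon(t) = (sigma/E) * (1 - exp(-t/tau))
sigma/E = 391674.0000 / 926154.0000 = 0.4229
exp(-t/tau) = exp(-273.9 / 68.9) = 0.0188
epsilon = 0.4229 * (1 - 0.0188)
epsilon = 0.4150


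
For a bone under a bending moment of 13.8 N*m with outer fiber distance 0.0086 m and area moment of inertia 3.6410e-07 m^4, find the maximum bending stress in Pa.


sigma = M * c / I
sigma = 13.8 * 0.0086 / 3.6410e-07
M * c = 0.1187
sigma = 325954.4081


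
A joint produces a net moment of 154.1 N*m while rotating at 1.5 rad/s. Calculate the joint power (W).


P = M * omega
P = 154.1 * 1.5
P = 231.1500


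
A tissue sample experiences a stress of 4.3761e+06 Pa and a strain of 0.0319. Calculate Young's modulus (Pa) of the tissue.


E = stress / strain
E = 4.3761e+06 / 0.0319
E = 1.3718e+08


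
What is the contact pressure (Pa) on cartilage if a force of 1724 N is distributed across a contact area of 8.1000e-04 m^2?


P = F / A
P = 1724 / 8.1000e-04
P = 2.1284e+06


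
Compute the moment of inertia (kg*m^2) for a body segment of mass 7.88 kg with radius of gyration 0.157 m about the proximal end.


I = m * k^2
I = 7.88 * 0.157^2
k^2 = 0.0246
I = 0.1942


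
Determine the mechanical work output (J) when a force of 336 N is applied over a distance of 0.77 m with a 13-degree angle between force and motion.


W = F * d * cos(theta)
theta = 13 deg = 0.2269 rad
cos(theta) = 0.9744
W = 336 * 0.77 * 0.9744
W = 252.0890


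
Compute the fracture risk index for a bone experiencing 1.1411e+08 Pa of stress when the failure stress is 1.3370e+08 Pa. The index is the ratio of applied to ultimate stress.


FRI = applied / ultimate
FRI = 1.1411e+08 / 1.3370e+08
FRI = 0.8535


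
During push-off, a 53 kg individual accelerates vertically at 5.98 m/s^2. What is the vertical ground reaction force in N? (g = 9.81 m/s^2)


GRF = m * (g + a)
GRF = 53 * (9.81 + 5.98)
GRF = 53 * 15.7900
GRF = 836.8700


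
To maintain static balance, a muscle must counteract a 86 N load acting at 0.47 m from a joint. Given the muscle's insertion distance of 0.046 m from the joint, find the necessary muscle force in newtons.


F_muscle = W * d_load / d_muscle
F_muscle = 86 * 0.47 / 0.046
Numerator = 40.4200
F_muscle = 878.6957


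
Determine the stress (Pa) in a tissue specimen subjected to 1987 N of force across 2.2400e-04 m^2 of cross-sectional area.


stress = F / A
stress = 1987 / 2.2400e-04
stress = 8.8705e+06


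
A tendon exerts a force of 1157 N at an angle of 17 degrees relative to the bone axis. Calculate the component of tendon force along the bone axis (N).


F_eff = F_tendon * cos(theta)
theta = 17 deg = 0.2967 rad
cos(theta) = 0.9563
F_eff = 1157 * 0.9563
F_eff = 1106.4446


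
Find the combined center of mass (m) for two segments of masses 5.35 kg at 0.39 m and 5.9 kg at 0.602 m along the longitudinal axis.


COM = (m1*x1 + m2*x2) / (m1 + m2)
COM = (5.35*0.39 + 5.9*0.602) / (5.35 + 5.9)
Numerator = 5.6383
Denominator = 11.2500
COM = 0.5012


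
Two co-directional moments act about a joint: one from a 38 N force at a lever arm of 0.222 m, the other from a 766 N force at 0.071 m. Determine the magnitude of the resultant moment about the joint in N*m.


M = F1 * d1 + F2 * d2
M = 38 * 0.222 + 766 * 0.071
M = 8.4360 + 54.3860
M = 62.8220


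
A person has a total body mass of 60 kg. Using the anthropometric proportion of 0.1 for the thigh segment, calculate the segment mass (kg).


m_segment = body_mass * fraction
m_segment = 60 * 0.1
m_segment = 6.0000


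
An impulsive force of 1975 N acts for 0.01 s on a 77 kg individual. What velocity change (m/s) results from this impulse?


J = F * dt = 1975 * 0.01 = 19.7500 N*s
delta_v = J / m
delta_v = 19.7500 / 77
delta_v = 0.2565


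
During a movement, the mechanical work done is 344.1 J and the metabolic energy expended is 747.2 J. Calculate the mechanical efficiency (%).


eta = (W_mech / E_meta) * 100
eta = (344.1 / 747.2) * 100
ratio = 0.4605
eta = 46.0519


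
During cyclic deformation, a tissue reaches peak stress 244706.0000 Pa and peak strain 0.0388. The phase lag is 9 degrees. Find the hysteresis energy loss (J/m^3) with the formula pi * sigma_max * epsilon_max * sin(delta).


E_loss = pi * sigma_max * epsilon_max * sin(delta)
delta = 9 deg = 0.1571 rad
sin(delta) = 0.1564
E_loss = pi * 244706.0000 * 0.0388 * 0.1564
E_loss = 4666.1496


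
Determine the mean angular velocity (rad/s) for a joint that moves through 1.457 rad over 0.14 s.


omega = delta_theta / delta_t
omega = 1.457 / 0.14
omega = 10.4071


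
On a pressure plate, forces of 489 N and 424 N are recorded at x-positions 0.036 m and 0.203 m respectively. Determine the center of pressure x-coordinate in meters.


COP_x = (F1*x1 + F2*x2) / (F1 + F2)
COP_x = (489*0.036 + 424*0.203) / (489 + 424)
Numerator = 103.6760
Denominator = 913
COP_x = 0.1136


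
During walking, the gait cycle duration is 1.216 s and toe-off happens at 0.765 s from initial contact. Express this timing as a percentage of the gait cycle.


pct = (event_time / cycle_time) * 100
pct = (0.765 / 1.216) * 100
ratio = 0.6291
pct = 62.9112


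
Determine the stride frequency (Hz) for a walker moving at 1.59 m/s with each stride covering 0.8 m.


f = v / stride_length
f = 1.59 / 0.8
f = 1.9875


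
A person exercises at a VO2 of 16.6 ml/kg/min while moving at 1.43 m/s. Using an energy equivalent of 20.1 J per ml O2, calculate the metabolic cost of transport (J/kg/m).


Power per kg = VO2 * 20.1 / 60
Power per kg = 16.6 * 20.1 / 60 = 5.5610 W/kg
Cost = power_per_kg / speed
Cost = 5.5610 / 1.43
Cost = 3.8888


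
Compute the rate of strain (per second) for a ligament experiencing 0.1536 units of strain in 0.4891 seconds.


strain_rate = delta_strain / delta_t
strain_rate = 0.1536 / 0.4891
strain_rate = 0.3140


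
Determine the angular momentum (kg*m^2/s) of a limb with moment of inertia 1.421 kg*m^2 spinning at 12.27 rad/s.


L = I * omega
L = 1.421 * 12.27
L = 17.4357


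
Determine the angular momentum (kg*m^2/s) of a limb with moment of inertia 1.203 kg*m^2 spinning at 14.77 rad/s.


L = I * omega
L = 1.203 * 14.77
L = 17.7683


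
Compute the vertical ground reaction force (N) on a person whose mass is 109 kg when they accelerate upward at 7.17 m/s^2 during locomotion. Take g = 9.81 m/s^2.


GRF = m * (g + a)
GRF = 109 * (9.81 + 7.17)
GRF = 109 * 16.9800
GRF = 1850.8200


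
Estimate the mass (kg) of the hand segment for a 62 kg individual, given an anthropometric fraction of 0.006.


m_segment = body_mass * fraction
m_segment = 62 * 0.006
m_segment = 0.3720


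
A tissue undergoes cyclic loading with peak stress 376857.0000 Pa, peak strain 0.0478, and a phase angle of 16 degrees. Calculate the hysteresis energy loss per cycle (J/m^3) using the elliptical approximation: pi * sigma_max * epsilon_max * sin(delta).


E_loss = pi * sigma_max * epsilon_max * sin(delta)
delta = 16 deg = 0.2793 rad
sin(delta) = 0.2756
E_loss = pi * 376857.0000 * 0.0478 * 0.2756
E_loss = 15598.8446


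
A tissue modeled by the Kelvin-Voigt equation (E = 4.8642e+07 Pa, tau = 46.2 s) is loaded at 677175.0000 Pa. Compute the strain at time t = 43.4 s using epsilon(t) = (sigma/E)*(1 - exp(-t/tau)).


epsilon(t) = (sigma/E) * (1 - exp(-t/tau))
sigma/E = 677175.0000 / 4.8642e+07 = 0.0139
exp(-t/tau) = exp(-43.4 / 46.2) = 0.3909
epsilon = 0.0139 * (1 - 0.3909)
epsilon = 0.0085


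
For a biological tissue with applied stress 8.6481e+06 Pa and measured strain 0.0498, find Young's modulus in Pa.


E = stress / strain
E = 8.6481e+06 / 0.0498
E = 1.7366e+08


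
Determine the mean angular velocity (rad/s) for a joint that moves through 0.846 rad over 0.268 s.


omega = delta_theta / delta_t
omega = 0.846 / 0.268
omega = 3.1567


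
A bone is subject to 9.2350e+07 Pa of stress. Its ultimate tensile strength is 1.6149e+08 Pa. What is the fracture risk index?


FRI = applied / ultimate
FRI = 9.2350e+07 / 1.6149e+08
FRI = 0.5719


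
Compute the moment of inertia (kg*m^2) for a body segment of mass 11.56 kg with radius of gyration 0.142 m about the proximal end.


I = m * k^2
I = 11.56 * 0.142^2
k^2 = 0.0202
I = 0.2331


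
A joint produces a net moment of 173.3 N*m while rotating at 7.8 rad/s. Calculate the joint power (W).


P = M * omega
P = 173.3 * 7.8
P = 1351.7400


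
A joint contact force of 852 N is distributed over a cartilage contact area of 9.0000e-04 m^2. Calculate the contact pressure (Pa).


P = F / A
P = 852 / 9.0000e-04
P = 946666.6667


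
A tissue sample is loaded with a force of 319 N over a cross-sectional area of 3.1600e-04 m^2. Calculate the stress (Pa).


stress = F / A
stress = 319 / 3.1600e-04
stress = 1.0095e+06


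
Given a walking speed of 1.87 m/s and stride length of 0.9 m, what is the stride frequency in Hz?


f = v / stride_length
f = 1.87 / 0.9
f = 2.0778


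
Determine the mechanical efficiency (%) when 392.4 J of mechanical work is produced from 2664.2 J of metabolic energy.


eta = (W_mech / E_meta) * 100
eta = (392.4 / 2664.2) * 100
ratio = 0.1473
eta = 14.7286


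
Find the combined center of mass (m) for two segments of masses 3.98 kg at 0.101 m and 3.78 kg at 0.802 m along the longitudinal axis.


COM = (m1*x1 + m2*x2) / (m1 + m2)
COM = (3.98*0.101 + 3.78*0.802) / (3.98 + 3.78)
Numerator = 3.4335
Denominator = 7.7600
COM = 0.4425


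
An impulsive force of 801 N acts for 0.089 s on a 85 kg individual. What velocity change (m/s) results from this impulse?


J = F * dt = 801 * 0.089 = 71.2890 N*s
delta_v = J / m
delta_v = 71.2890 / 85
delta_v = 0.8387


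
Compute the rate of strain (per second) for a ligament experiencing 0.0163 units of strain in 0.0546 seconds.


strain_rate = delta_strain / delta_t
strain_rate = 0.0163 / 0.0546
strain_rate = 0.2985


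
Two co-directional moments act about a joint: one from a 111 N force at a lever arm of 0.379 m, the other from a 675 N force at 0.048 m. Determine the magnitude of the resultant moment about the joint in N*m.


M = F1 * d1 + F2 * d2
M = 111 * 0.379 + 675 * 0.048
M = 42.0690 + 32.4000
M = 74.4690


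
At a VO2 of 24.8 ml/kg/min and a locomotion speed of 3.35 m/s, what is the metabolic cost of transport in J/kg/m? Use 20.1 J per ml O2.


Power per kg = VO2 * 20.1 / 60
Power per kg = 24.8 * 20.1 / 60 = 8.3080 W/kg
Cost = power_per_kg / speed
Cost = 8.3080 / 3.35
Cost = 2.4800


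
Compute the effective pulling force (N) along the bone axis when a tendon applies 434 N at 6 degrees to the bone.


F_eff = F_tendon * cos(theta)
theta = 6 deg = 0.1047 rad
cos(theta) = 0.9945
F_eff = 434 * 0.9945
F_eff = 431.6225


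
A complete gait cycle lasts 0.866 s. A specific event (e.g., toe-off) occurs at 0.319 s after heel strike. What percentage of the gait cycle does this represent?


pct = (event_time / cycle_time) * 100
pct = (0.319 / 0.866) * 100
ratio = 0.3684
pct = 36.8360


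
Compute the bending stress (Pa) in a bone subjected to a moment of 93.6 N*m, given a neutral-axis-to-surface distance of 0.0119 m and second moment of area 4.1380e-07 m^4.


sigma = M * c / I
sigma = 93.6 * 0.0119 / 4.1380e-07
M * c = 1.1138
sigma = 2.6917e+06


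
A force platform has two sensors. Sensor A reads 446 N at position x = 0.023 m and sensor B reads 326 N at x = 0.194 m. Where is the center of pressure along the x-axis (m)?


COP_x = (F1*x1 + F2*x2) / (F1 + F2)
COP_x = (446*0.023 + 326*0.194) / (446 + 326)
Numerator = 73.5020
Denominator = 772
COP_x = 0.0952


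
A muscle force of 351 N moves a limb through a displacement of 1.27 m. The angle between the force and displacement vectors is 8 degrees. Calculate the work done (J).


W = F * d * cos(theta)
theta = 8 deg = 0.1396 rad
cos(theta) = 0.9903
W = 351 * 1.27 * 0.9903
W = 441.4318


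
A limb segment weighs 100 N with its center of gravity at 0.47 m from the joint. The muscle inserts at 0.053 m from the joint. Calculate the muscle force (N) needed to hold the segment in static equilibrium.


F_muscle = W * d_load / d_muscle
F_muscle = 100 * 0.47 / 0.053
Numerator = 47.0000
F_muscle = 886.7925


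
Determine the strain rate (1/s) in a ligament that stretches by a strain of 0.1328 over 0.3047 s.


strain_rate = delta_strain / delta_t
strain_rate = 0.1328 / 0.3047
strain_rate = 0.4358


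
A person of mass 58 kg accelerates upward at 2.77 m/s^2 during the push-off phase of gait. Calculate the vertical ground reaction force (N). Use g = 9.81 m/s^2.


GRF = m * (g + a)
GRF = 58 * (9.81 + 2.77)
GRF = 58 * 12.5800
GRF = 729.6400


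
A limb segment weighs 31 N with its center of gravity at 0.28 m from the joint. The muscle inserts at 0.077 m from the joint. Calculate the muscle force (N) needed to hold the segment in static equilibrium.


F_muscle = W * d_load / d_muscle
F_muscle = 31 * 0.28 / 0.077
Numerator = 8.6800
F_muscle = 112.7273


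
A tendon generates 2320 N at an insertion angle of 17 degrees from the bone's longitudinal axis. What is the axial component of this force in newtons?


F_eff = F_tendon * cos(theta)
theta = 17 deg = 0.2967 rad
cos(theta) = 0.9563
F_eff = 2320 * 0.9563
F_eff = 2218.6270


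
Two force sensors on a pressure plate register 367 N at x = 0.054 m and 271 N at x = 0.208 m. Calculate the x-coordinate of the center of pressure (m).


COP_x = (F1*x1 + F2*x2) / (F1 + F2)
COP_x = (367*0.054 + 271*0.208) / (367 + 271)
Numerator = 76.1860
Denominator = 638
COP_x = 0.1194


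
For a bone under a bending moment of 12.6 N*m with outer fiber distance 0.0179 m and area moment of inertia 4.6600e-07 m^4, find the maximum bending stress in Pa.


sigma = M * c / I
sigma = 12.6 * 0.0179 / 4.6600e-07
M * c = 0.2255
sigma = 483991.4163


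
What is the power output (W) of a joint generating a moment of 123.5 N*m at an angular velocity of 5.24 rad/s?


P = M * omega
P = 123.5 * 5.24
P = 647.1400


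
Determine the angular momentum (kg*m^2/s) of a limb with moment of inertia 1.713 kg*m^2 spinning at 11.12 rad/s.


L = I * omega
L = 1.713 * 11.12
L = 19.0486


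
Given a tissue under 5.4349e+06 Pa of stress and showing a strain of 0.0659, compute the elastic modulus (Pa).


E = stress / strain
E = 5.4349e+06 / 0.0659
E = 8.2472e+07


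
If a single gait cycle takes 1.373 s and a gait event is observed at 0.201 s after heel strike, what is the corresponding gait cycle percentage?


pct = (event_time / cycle_time) * 100
pct = (0.201 / 1.373) * 100
ratio = 0.1464
pct = 14.6395


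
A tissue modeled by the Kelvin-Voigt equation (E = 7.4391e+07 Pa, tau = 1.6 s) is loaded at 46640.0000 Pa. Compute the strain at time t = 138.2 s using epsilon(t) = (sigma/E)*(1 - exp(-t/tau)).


epsilon(t) = (sigma/E) * (1 - exp(-t/tau))
sigma/E = 46640.0000 / 7.4391e+07 = 6.2696e-04
exp(-t/tau) = exp(-138.2 / 1.6) = 3.0748e-38
epsilon = 6.2696e-04 * (1 - 3.0748e-38)
epsilon = 6.2696e-04


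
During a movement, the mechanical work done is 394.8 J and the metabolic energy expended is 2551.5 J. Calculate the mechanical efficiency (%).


eta = (W_mech / E_meta) * 100
eta = (394.8 / 2551.5) * 100
ratio = 0.1547
eta = 15.4733


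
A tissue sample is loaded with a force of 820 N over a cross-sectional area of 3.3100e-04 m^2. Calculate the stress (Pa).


stress = F / A
stress = 820 / 3.3100e-04
stress = 2.4773e+06


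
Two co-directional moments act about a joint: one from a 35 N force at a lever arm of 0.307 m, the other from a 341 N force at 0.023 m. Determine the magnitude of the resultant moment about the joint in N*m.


M = F1 * d1 + F2 * d2
M = 35 * 0.307 + 341 * 0.023
M = 10.7450 + 7.8430
M = 18.5880


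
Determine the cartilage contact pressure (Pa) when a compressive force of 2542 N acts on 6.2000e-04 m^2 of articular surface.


P = F / A
P = 2542 / 6.2000e-04
P = 4.1000e+06


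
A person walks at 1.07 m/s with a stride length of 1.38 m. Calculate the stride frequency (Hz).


f = v / stride_length
f = 1.07 / 1.38
f = 0.7754


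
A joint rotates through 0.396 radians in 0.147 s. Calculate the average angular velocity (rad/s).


omega = delta_theta / delta_t
omega = 0.396 / 0.147
omega = 2.6939


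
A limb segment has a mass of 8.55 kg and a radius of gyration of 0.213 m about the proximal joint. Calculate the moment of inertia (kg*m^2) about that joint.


I = m * k^2
I = 8.55 * 0.213^2
k^2 = 0.0454
I = 0.3879


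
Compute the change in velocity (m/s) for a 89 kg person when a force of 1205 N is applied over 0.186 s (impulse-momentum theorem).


J = F * dt = 1205 * 0.186 = 224.1300 N*s
delta_v = J / m
delta_v = 224.1300 / 89
delta_v = 2.5183


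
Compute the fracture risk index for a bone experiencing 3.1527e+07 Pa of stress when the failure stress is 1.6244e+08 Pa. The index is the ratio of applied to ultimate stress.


FRI = applied / ultimate
FRI = 3.1527e+07 / 1.6244e+08
FRI = 0.1941


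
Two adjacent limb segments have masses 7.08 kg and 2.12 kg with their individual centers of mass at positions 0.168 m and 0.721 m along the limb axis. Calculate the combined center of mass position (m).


COM = (m1*x1 + m2*x2) / (m1 + m2)
COM = (7.08*0.168 + 2.12*0.721) / (7.08 + 2.12)
Numerator = 2.7180
Denominator = 9.2000
COM = 0.2954


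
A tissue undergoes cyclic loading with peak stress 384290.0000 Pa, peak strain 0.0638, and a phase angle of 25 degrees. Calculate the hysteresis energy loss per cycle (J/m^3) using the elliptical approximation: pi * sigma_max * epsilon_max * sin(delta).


E_loss = pi * sigma_max * epsilon_max * sin(delta)
delta = 25 deg = 0.4363 rad
sin(delta) = 0.4226
E_loss = pi * 384290.0000 * 0.0638 * 0.4226
E_loss = 32552.0163


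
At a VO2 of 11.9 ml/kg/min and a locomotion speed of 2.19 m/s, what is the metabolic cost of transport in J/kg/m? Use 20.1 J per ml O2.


Power per kg = VO2 * 20.1 / 60
Power per kg = 11.9 * 20.1 / 60 = 3.9865 W/kg
Cost = power_per_kg / speed
Cost = 3.9865 / 2.19
Cost = 1.8203


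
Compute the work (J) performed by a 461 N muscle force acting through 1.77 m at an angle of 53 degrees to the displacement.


W = F * d * cos(theta)
theta = 53 deg = 0.9250 rad
cos(theta) = 0.6018
W = 461 * 1.77 * 0.6018
W = 491.0630


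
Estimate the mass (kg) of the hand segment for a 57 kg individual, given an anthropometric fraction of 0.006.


m_segment = body_mass * fraction
m_segment = 57 * 0.006
m_segment = 0.3420


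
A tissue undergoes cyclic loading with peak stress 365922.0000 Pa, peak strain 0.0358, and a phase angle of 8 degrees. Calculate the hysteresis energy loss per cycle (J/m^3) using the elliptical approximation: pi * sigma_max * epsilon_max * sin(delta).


E_loss = pi * sigma_max * epsilon_max * sin(delta)
delta = 8 deg = 0.1396 rad
sin(delta) = 0.1392
E_loss = pi * 365922.0000 * 0.0358 * 0.1392
E_loss = 5727.6533


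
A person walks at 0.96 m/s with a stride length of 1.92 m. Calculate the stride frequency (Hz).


f = v / stride_length
f = 0.96 / 1.92
f = 0.5000


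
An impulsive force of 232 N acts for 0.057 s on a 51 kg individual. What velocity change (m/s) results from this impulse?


J = F * dt = 232 * 0.057 = 13.2240 N*s
delta_v = J / m
delta_v = 13.2240 / 51
delta_v = 0.2593


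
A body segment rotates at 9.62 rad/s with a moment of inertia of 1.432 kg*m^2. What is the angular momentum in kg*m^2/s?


L = I * omega
L = 1.432 * 9.62
L = 13.7758


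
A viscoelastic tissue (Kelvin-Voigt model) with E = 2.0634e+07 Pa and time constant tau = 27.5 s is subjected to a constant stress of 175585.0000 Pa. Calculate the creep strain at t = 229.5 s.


epsilon(t) = (sigma/E) * (1 - exp(-t/tau))
sigma/E = 175585.0000 / 2.0634e+07 = 0.0085
exp(-t/tau) = exp(-229.5 / 27.5) = 2.3747e-04
epsilon = 0.0085 * (1 - 2.3747e-04)
epsilon = 0.0085


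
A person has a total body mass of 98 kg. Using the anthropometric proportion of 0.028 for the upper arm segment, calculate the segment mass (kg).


m_segment = body_mass * fraction
m_segment = 98 * 0.028
m_segment = 2.7440


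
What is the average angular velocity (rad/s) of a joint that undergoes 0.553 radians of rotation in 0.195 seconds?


omega = delta_theta / delta_t
omega = 0.553 / 0.195
omega = 2.8359


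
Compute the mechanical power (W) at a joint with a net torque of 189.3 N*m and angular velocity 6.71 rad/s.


P = M * omega
P = 189.3 * 6.71
P = 1270.2030


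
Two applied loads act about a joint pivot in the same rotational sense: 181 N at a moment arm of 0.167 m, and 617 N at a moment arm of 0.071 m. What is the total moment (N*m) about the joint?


M = F1 * d1 + F2 * d2
M = 181 * 0.167 + 617 * 0.071
M = 30.2270 + 43.8070
M = 74.0340


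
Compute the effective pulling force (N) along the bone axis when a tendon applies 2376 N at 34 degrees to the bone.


F_eff = F_tendon * cos(theta)
theta = 34 deg = 0.5934 rad
cos(theta) = 0.8290
F_eff = 2376 * 0.8290
F_eff = 1969.7933


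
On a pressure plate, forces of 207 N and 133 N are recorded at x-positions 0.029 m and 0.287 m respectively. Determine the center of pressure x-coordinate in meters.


COP_x = (F1*x1 + F2*x2) / (F1 + F2)
COP_x = (207*0.029 + 133*0.287) / (207 + 133)
Numerator = 44.1740
Denominator = 340
COP_x = 0.1299


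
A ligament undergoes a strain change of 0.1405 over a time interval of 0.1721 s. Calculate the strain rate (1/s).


strain_rate = delta_strain / delta_t
strain_rate = 0.1405 / 0.1721
strain_rate = 0.8164


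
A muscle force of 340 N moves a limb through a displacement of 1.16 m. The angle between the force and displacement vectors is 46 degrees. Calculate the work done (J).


W = F * d * cos(theta)
theta = 46 deg = 0.8029 rad
cos(theta) = 0.6947
W = 340 * 1.16 * 0.6947
W = 273.9733


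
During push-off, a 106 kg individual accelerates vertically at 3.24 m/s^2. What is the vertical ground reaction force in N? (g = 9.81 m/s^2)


GRF = m * (g + a)
GRF = 106 * (9.81 + 3.24)
GRF = 106 * 13.0500
GRF = 1383.3000


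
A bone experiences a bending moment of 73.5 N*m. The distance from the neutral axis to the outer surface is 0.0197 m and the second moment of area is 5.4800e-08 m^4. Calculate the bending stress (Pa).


sigma = M * c / I
sigma = 73.5 * 0.0197 / 5.4800e-08
M * c = 1.4479
sigma = 2.6422e+07


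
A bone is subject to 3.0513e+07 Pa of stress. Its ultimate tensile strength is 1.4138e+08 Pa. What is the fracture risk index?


FRI = applied / ultimate
FRI = 3.0513e+07 / 1.4138e+08
FRI = 0.2158


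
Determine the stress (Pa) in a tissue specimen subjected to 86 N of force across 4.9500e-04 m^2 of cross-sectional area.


stress = F / A
stress = 86 / 4.9500e-04
stress = 173737.3737


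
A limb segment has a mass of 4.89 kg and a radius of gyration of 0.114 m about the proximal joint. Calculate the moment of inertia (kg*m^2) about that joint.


I = m * k^2
I = 4.89 * 0.114^2
k^2 = 0.0130
I = 0.0636


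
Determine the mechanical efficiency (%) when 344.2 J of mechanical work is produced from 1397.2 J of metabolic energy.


eta = (W_mech / E_meta) * 100
eta = (344.2 / 1397.2) * 100
ratio = 0.2463
eta = 24.6350


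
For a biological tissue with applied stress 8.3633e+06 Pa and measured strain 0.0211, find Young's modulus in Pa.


E = stress / strain
E = 8.3633e+06 / 0.0211
E = 3.9636e+08


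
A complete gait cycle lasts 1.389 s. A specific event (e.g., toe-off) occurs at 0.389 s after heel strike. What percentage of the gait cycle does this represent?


pct = (event_time / cycle_time) * 100
pct = (0.389 / 1.389) * 100
ratio = 0.2801
pct = 28.0058


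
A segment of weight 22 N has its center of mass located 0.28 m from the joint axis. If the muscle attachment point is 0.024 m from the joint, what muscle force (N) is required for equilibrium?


F_muscle = W * d_load / d_muscle
F_muscle = 22 * 0.28 / 0.024
Numerator = 6.1600
F_muscle = 256.6667


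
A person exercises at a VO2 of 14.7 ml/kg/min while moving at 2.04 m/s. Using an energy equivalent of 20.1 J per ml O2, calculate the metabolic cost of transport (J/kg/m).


Power per kg = VO2 * 20.1 / 60
Power per kg = 14.7 * 20.1 / 60 = 4.9245 W/kg
Cost = power_per_kg / speed
Cost = 4.9245 / 2.04
Cost = 2.4140


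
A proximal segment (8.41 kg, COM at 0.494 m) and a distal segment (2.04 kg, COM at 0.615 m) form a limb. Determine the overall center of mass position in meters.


COM = (m1*x1 + m2*x2) / (m1 + m2)
COM = (8.41*0.494 + 2.04*0.615) / (8.41 + 2.04)
Numerator = 5.4091
Denominator = 10.4500
COM = 0.5176


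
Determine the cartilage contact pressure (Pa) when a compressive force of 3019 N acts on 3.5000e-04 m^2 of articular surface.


P = F / A
P = 3019 / 3.5000e-04
P = 8.6257e+06


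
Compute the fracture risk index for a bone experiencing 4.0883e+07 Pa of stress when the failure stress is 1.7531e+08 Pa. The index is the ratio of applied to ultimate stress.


FRI = applied / ultimate
FRI = 4.0883e+07 / 1.7531e+08
FRI = 0.2332


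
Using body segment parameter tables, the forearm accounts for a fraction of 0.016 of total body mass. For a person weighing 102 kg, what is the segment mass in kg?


m_segment = body_mass * fraction
m_segment = 102 * 0.016
m_segment = 1.6320


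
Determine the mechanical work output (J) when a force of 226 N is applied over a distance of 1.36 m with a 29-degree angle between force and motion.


W = F * d * cos(theta)
theta = 29 deg = 0.5061 rad
cos(theta) = 0.8746
W = 226 * 1.36 * 0.8746
W = 268.8231


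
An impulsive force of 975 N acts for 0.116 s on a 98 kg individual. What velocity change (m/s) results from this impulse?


J = F * dt = 975 * 0.116 = 113.1000 N*s
delta_v = J / m
delta_v = 113.1000 / 98
delta_v = 1.1541


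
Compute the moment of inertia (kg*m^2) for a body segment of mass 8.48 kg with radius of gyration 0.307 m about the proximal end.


I = m * k^2
I = 8.48 * 0.307^2
k^2 = 0.0942
I = 0.7992


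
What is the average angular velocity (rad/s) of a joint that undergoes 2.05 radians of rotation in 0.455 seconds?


omega = delta_theta / delta_t
omega = 2.05 / 0.455
omega = 4.5055


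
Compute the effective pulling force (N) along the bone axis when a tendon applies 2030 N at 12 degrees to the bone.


F_eff = F_tendon * cos(theta)
theta = 12 deg = 0.2094 rad
cos(theta) = 0.9781
F_eff = 2030 * 0.9781
F_eff = 1985.6396


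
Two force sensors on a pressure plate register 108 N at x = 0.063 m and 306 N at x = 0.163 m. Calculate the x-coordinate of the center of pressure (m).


COP_x = (F1*x1 + F2*x2) / (F1 + F2)
COP_x = (108*0.063 + 306*0.163) / (108 + 306)
Numerator = 56.6820
Denominator = 414
COP_x = 0.1369


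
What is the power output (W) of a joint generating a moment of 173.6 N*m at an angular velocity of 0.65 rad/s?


P = M * omega
P = 173.6 * 0.65
P = 112.8400


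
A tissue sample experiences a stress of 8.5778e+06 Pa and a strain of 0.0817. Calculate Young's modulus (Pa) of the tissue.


E = stress / strain
E = 8.5778e+06 / 0.0817
E = 1.0499e+08


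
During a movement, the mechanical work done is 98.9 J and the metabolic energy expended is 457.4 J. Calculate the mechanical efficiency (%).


eta = (W_mech / E_meta) * 100
eta = (98.9 / 457.4) * 100
ratio = 0.2162
eta = 21.6222


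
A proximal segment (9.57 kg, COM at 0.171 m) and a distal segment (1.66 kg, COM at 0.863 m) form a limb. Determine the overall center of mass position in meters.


COM = (m1*x1 + m2*x2) / (m1 + m2)
COM = (9.57*0.171 + 1.66*0.863) / (9.57 + 1.66)
Numerator = 3.0690
Denominator = 11.2300
COM = 0.2733


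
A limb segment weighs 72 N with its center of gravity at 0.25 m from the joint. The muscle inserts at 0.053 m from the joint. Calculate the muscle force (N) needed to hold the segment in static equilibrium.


F_muscle = W * d_load / d_muscle
F_muscle = 72 * 0.25 / 0.053
Numerator = 18.0000
F_muscle = 339.6226


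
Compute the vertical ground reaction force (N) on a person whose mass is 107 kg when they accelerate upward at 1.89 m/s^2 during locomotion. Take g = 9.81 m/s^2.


GRF = m * (g + a)
GRF = 107 * (9.81 + 1.89)
GRF = 107 * 11.7000
GRF = 1251.9000


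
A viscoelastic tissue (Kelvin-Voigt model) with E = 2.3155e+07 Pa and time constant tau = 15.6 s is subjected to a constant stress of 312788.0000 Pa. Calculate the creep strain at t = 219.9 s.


epsilon(t) = (sigma/E) * (1 - exp(-t/tau))
sigma/E = 312788.0000 / 2.3155e+07 = 0.0135
exp(-t/tau) = exp(-219.9 / 15.6) = 7.5530e-07
epsilon = 0.0135 * (1 - 7.5530e-07)
epsilon = 0.0135


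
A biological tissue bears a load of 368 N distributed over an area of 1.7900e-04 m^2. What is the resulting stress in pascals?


stress = F / A
stress = 368 / 1.7900e-04
stress = 2.0559e+06


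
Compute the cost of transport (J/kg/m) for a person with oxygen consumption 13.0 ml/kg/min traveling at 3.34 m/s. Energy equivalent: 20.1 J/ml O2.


Power per kg = VO2 * 20.1 / 60
Power per kg = 13.0 * 20.1 / 60 = 4.3550 W/kg
Cost = power_per_kg / speed
Cost = 4.3550 / 3.34
Cost = 1.3039


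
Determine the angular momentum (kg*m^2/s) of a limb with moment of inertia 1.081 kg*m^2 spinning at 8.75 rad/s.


L = I * omega
L = 1.081 * 8.75
L = 9.4588
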